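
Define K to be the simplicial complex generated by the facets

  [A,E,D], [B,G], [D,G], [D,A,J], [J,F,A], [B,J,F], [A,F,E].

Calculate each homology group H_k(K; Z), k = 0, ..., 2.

H_0 = Z,  H_1 = Z,  H_2 = 0.

We work with the vertex ordering A < B < D < E < F < G < J. The simplices of K, each written with vertices in increasing order, are:

  0-simplices (7): A, B, D, E, F, G, J
  1-simplices (12): AD, AE, AF, AJ, BF, BG, BJ, DE, DG, DJ, EF, FJ
  2-simplices (5): ADE, ADJ, AEF, AFJ, BFJ

Hence C_0 ≅ Z^7, C_1 ≅ Z^12, C_2 ≅ Z^5.

The boundary map ∂_1: C_1 → C_0 sends each edge [p,q] (with p < q) to q − p. For instance
  ∂AD = D − A.
The 7×12 boundary matrix has rank 6 and Smith normal form diag(1,1,1,1,1,1).

Boundary ∂_2: C_2 → C_1 maps a triangle to the signed sum of its edges. For instance
  ∂BFJ = FJ − BJ + BF,
  ∂AFJ = FJ − AJ + AF.
This gives a 12×5 integer matrix of rank 5; reducing to Smith normal form yields diagonal entries (1,1,1,1,1).

Reading off H_k = ker ∂_k / im ∂_{k+1}:

  H_0: rank C_0 − rank ∂_1 = 7 − 6 = 1, and the invariant factors of ∂_1 are all 1, so H_0 ≅ Z.
  H_1: rank ker ∂_1 − rank ∂_2 = (12 − 6) − 5 = 1, and the invariant factors of ∂_2 are all 1, so H_1 ≅ Z.
  H_2: rank ker ∂_2 − rank ∂_3 = (5 − 5) − 0 = 0, and there is no ∂_3, so H_2 ≅ 0.

As a check, the Euler characteristic is 7 − 12 + 5 = 0, which agrees with 1 − 1 + 0 = 0.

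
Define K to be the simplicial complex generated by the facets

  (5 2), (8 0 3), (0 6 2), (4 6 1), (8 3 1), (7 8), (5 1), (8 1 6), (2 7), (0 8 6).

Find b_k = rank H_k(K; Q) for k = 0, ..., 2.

K has 9 vertices, 16 edges, 6 triangles.
rank ∂_0 = 0, rank ∂_1 = 8 ⇒ b_0 = 9 − 0 − 8 = 1; all invariant factors of ∂_1 are 1 so no torsion. So H_0 = Z.
rank ∂_1 = 8, rank ∂_2 = 6 ⇒ b_1 = 16 − 8 − 6 = 2; all invariant factors of ∂_2 are 1 so no torsion. So H_1 = Z^2.
rank ∂_2 = 6, rank ∂_3 = 0 ⇒ b_2 = 6 − 6 − 0 = 0. So H_2 = 0.

b_0 = 1, b_1 = 2, b_2 = 0.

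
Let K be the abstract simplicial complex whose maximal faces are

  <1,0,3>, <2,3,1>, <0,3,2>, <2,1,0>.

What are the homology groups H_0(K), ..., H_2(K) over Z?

Fix the vertex order 0 < 1 < 2 < 3 and write every simplex with vertices in increasing order. Then dim K = 2 and the simplices of K are:

  0-simplices (4): [0], [1], [2], [3]
  1-simplices (6): [0,1], [0,2], [0,3], [1,2], [1,3], [2,3]
  2-simplices (4): [0,1,2], [0,1,3], [0,2,3], [1,2,3]

Hence C_0 ≅ Z^4, C_1 ≅ Z^6, C_2 ≅ Z^4.

Boundary ∂_1: C_1 → C_0 is given by ∂[p,q] = [q] − [p]. For instance
  ∂[1,2] = [2] − [1].
This gives a 4×6 integer matrix of rank 3; reducing to Smith normal form yields diagonal entries (1,1,1).

The boundary map ∂_2: C_2 → C_1 maps a triangle to the signed sum of its edges. For instance
  ∂[0,1,3] = [1,3] − [0,3] + [0,1],
  ∂[1,2,3] = [2,3] − [1,3] + [1,2].
The resulting 6×4 matrix has rank 3, and its Smith normal form has invariant factors (1,1,1).

Reading off H_k = ker ∂_k / im ∂_{k+1}:

  H_0: rank C_0 − rank ∂_1 = 4 − 3 = 1, and the invariant factors of ∂_1 are all 1, so H_0 = Z.
  H_1: rank ker ∂_1 − rank ∂_2 = (6 − 3) − 3 = 0, and the invariant factors of ∂_2 are all 1, so H_1 = 0.
  H_2: rank ker ∂_2 − rank ∂_3 = (4 − 3) − 0 = 1, and there is no ∂_3, so H_2 = Z.

As a check, the Euler characteristic is 4 − 6 + 4 = 2, which agrees with 1 − 0 + 1 = 2.
(K is a triangulation of the 2-sphere S^2.)

H_0 ≅ Z,  H_1 = 0,  H_2 ≅ Z.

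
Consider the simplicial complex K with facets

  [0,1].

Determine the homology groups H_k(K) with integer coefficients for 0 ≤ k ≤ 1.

Order the vertices as 0 < 1. Listing each simplex with vertices in this order, K has dimension 1 with simplices:

  0-simplices (2): [0], [1]
  1-simplices (1): [0,1]

so the chain groups are C_0 ≅ Z^2, C_1 ≅ Z^1.

Boundary ∂_1: C_1 → C_0 sends each edge [p,q] (with p < q) to q − p. For instance
  ∂[0,1] = [1] − [0].
The resulting 2×1 matrix has rank 1, and its Smith normal form has invariant factors (1).

Computing H_k = (kernel of ∂_k) / (image of ∂_{k+1}):

  H_0: rank C_0 − rank ∂_1 = 2 − 1 = 1, and the invariant factors of ∂_1 are all 1, so H_0 = Z.
  H_1: rank ker ∂_1 − rank ∂_2 = (1 − 1) − 0 = 0, and there is no ∂_2, so H_1 = 0.

As a check, the Euler characteristic is 2 − 1 = 1, which agrees with 1 − 0 = 1.

H_0 ≅ Z,  H_1 = 0.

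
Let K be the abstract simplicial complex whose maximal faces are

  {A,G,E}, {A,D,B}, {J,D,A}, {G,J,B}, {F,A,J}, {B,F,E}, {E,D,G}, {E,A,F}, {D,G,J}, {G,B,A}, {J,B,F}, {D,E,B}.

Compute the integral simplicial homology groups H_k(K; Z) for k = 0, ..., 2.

H_0 ≅ Z,  H_1 ≅ Z/2Z,  H_2 = 0.

Order the vertices as A < B < D < E < F < G < J. Listing each simplex with vertices in this order, K has dimension 2 with simplices:

  0-simplices (7): A, B, D, E, F, G, J
  1-simplices (18): AB, AD, AE, AF, AG, AJ, BD, BE, BF, BG, BJ, DE, DG, DJ, EF, EG, FJ, GJ
  2-simplices (12): ABD, ABG, ADJ, AEF, AEG, AFJ, BDE, BEF, BFJ, BGJ, DEG, DGJ

so the chain groups are C_0 ≅ Z^7, C_1 ≅ Z^18, C_2 ≅ Z^12.

The boundary map ∂_1: C_1 → C_0 is given by ∂[p,q] = [q] − [p]. For instance
  ∂BF = F − B.
The 7×18 boundary matrix has rank 6 and Smith normal form diag(1,1,1,1,1,1).

The boundary map ∂_2: C_2 → C_1 sends each 2-simplex [p,q,r] to [q,r] − [p,r] + [p,q]. For instance
  ∂ADJ = DJ − AJ + AD,
  ∂ABG = BG − AG + AB.
This gives a 18×12 integer matrix of rank 12; reducing to Smith normal form yields diagonal entries (1,1,1,1,1,1,1,1,1,1,1,2).

Now H_k = ker ∂_k / im ∂_{k+1}, so:

  H_0: rank C_0 − rank ∂_1 = 7 − 6 = 1, and the invariant factors of ∂_1 are all 1, so H_0 ≅ Z.
  H_1: rank ker ∂_1 − rank ∂_2 = (18 − 6) − 12 = 0, and ∂_2 has invariant factor 2 > 1, so H_1 ≅ Z/2Z.
  H_2: rank ker ∂_2 − rank ∂_3 = (12 − 12) − 0 = 0, and there is no ∂_3, so H_2 ≅ 0.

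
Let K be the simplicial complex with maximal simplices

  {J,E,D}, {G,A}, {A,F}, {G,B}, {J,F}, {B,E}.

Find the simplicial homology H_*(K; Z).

Order the vertices as A < B < D < E < F < G < J. Listing each simplex with vertices in this order, K has dimension 2 with simplices:

  0-simplices (7): A, B, D, E, F, G, J
  1-simplices (8): AF, AG, BE, BG, DE, DJ, EJ, FJ
  2-simplices (1): DEJ

giving chain groups C_0 ≅ Z^7, C_1 ≅ Z^8, C_2 ≅ Z^1.

The boundary map ∂_1: C_1 → C_0 is given by ∂[p,q] = [q] − [p].
The 7×8 boundary matrix has rank 6 and Smith normal form diag(1,1,1,1,1,1).

The boundary map ∂_2: C_2 → C_1 maps a triangle to the signed sum of its edges. For instance
  ∂DEJ = EJ − DJ + DE.
The 8×1 boundary matrix has rank 1 and Smith normal form diag(1).

Now H_k = ker ∂_k / im ∂_{k+1}, so:

  H_0: rank C_0 − rank ∂_1 = 7 − 6 = 1, and the invariant factors of ∂_1 are all 1, so H_0 = Z.
  H_1: rank ker ∂_1 − rank ∂_2 = (8 − 6) − 1 = 1, and the invariant factors of ∂_2 are all 1, so H_1 = Z.
  H_2: rank ker ∂_2 − rank ∂_3 = (1 − 1) − 0 = 0, and there is no ∂_3, so H_2 = 0.

H_0 ≅ Z,  H_1 ≅ Z,  H_2 = 0.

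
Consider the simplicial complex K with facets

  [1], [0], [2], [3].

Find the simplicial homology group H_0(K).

H_0 ≅ Z^4.

Order the vertices as 0 < 1 < 2 < 3. Listing each simplex with vertices in this order, K has dimension 0 with simplices:

  0-simplices (4): [0], [1], [2], [3]

so the chain groups are C_0 ≅ Z^4.

From H_k ≅ ker(∂_k) / im(∂_{k+1}) we obtain:

  H_0: rank C_0 − rank ∂_1 = 4 − 0 = 4, and there is no ∂_1, so H_0 = Z^4.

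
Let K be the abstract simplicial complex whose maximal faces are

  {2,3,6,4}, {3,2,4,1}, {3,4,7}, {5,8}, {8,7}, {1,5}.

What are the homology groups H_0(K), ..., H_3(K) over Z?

H_0 ≅ Z,  H_1 ≅ Z,  H_2 = 0,  H_3 = 0.

Take the total order 1 < 2 < 3 < 4 < 5 < 6 < 7 < 8 on the vertex set. Then K (dimension 3) consists of the simplices:

  0-simplices (8): [1], [2], [3], [4], [5], [6], [7], [8]
  1-simplices (14): [1,2], [1,3], [1,4], [1,5], [2,3], [2,4], [2,6], [3,4], [3,6], [3,7], [4,6], [4,7], [5,8], [7,8]
  2-simplices (8): [1,2,3], [1,2,4], [1,3,4], [2,3,4], [2,3,6], [2,4,6], [3,4,6], [3,4,7]
  3-simplices (2): [1,2,3,4], [2,3,4,6]

Hence C_0 ≅ Z^8, C_1 ≅ Z^14, C_2 ≅ Z^8, C_3 ≅ Z^2.

Boundary ∂_1: C_1 → C_0 sends each edge [p,q] (with p < q) to q − p. For instance
  ∂[4,7] = [7] − [4].
This gives a 8×14 integer matrix of rank 7; reducing to Smith normal form yields diagonal entries (1,1,1,1,1,1,1).

Boundary ∂_2: C_2 → C_1 sends each 2-simplex [p,q,r] to [q,r] − [p,r] + [p,q]. For instance
  ∂[1,2,3] = [2,3] − [1,3] + [1,2],
  ∂[2,3,6] = [3,6] − [2,6] + [2,3].
As a 14×8 matrix over Z this has rank 6, with invariant factors (1,1,1,1,1,1).

The boundary map ∂_3: C_3 → C_2 sends each 3-simplex σ to the alternating sum Σ_i (−1)^i (σ with its i-th vertex removed). For instance
  ∂[1,2,3,4] = [2,3,4] − [1,3,4] + [1,2,4] − [1,2,3],
  ∂[2,3,4,6] = [3,4,6] − [2,4,6] + [2,3,6] − [2,3,4].
This gives a 8×2 integer matrix of rank 2; reducing to Smith normal form yields diagonal entries (1,1).

Reading off H_k = ker ∂_k / im ∂_{k+1}:

  H_0: rank C_0 − rank ∂_1 = 8 − 7 = 1, and the invariant factors of ∂_1 are all 1, so H_0 ≅ Z.
  H_1: rank ker ∂_1 − rank ∂_2 = (14 − 7) − 6 = 1, and the invariant factors of ∂_2 are all 1, so H_1 ≅ Z.
  H_2: rank ker ∂_2 − rank ∂_3 = (8 − 6) − 2 = 0, and the invariant factors of ∂_3 are all 1, so H_2 ≅ 0.
  H_3: rank ker ∂_3 − rank ∂_4 = (2 − 2) − 0 = 0, and there is no ∂_4, so H_3 ≅ 0.

As a check, the Euler characteristic is 8 − 14 + 8 − 2 = 0, which agrees with 1 − 1 + 0 − 0 = 0.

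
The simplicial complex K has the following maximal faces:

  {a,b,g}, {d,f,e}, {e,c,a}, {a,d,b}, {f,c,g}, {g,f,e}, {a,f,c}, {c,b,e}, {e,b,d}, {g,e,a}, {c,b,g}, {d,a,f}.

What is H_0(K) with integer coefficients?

H_0 = Z.

Fix the vertex order a < b < c < d < e < f < g and write every simplex with vertices in increasing order. Then dim K = 2 and the simplices of K are:

  0-simplices (7): a, b, c, d, e, f, g
  1-simplices (18): ab, ac, ad, ae, af, ag, bc, bd, be, bg, ce, cf, cg, de, df, ef, eg, fg
  2-simplices (12): abd, abg, ace, acf, adf, aeg, bce, bcg, bde, cfg, def, efg

giving chain groups C_0 ≅ Z^7, C_1 ≅ Z^18, C_2 ≅ Z^12.

∂_1: C_1 → C_0 sends each edge [p,q] (with p < q) to q − p.
As a 7×18 matrix over Z this has rank 6, with invariant factors (1,1,1,1,1,1).

Boundary ∂_2: C_2 → C_1 sends each 2-simplex [p,q,r] to [q,r] − [p,r] + [p,q]. For instance
  ∂acf = cf − af + ac,
  ∂ace = ce − ae + ac.
The 18×12 boundary matrix has rank 12 and Smith normal form diag(1,1,1,1,1,1,1,1,1,1,1,2).

Computing H_k = (kernel of ∂_k) / (image of ∂_{k+1}):

  H_0: rank C_0 − rank ∂_1 = 7 − 6 = 1, and the invariant factors of ∂_1 are all 1, so H_0 = Z.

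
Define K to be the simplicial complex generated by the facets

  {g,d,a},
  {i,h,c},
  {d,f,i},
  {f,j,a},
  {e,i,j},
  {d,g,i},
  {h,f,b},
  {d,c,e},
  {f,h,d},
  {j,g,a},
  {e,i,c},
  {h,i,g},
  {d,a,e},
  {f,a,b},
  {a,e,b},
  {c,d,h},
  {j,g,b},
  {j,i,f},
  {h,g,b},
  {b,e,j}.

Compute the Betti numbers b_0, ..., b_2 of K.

We work with the vertex ordering a < b < c < d < e < f < g < h < i < j. The simplices of K, each written with vertices in increasing order, are:

  0-simplices (10): a, b, c, d, e, f, g, h, i, j
  1-simplices (30): ab, ad, ae, af, ag, aj, be, bf, bg, bh, bj, cd, ce, ch, ci, de, df, dg, dh, di, ei, ej, fh, fi, fj, gh, gi, gj, hi, ij
  2-simplices (20): abe, abf, ade, adg, afj, agj, bej, bfh, bgh, bgj, cde, cdh, cei, chi, dfh, dfi, dgi, eij, fij, ghi

giving chain groups C_0 ≅ Z^10, C_1 ≅ Z^30, C_2 ≅ Z^20.

∂_1: C_1 → C_0 sends each edge [p,q] (with p < q) to q − p. For instance
  ∂gi = i − g.
The 10×30 boundary matrix has rank 9 and Smith normal form diag(1,1,1,1,1,1,1,1,1).

Boundary ∂_2: C_2 → C_1 sends each 2-simplex [p,q,r] to [q,r] − [p,r] + [p,q]. For instance
  ∂ghi = hi − gi + gh,
  ∂abf = bf − af + ab.
The 30×20 boundary matrix has rank 20 and Smith normal form diag(1,1,1,1,1,1,1,1,1,1,1,1,1,1,1,1,1,1,1,2).

From H_k ≅ ker(∂_k) / im(∂_{k+1}) we obtain:

  H_0: rank C_0 − rank ∂_1 = 10 − 9 = 1, and the invariant factors of ∂_1 are all 1, so H_0 ≅ Z.
  H_1: rank ker ∂_1 − rank ∂_2 = (30 − 9) − 20 = 1, and ∂_2 has invariant factor 2 > 1, so H_1 ≅ Z ⊕ Z/2.
  H_2: rank ker ∂_2 − rank ∂_3 = (20 − 20) − 0 = 0, and there is no ∂_3, so H_2 ≅ 0.

(K is a triangulation of the Klein bottle.)

Hence the Betti numbers are b_0 = 1, b_1 = 1, b_2 = 0.

b_0 = 1, b_1 = 1, b_2 = 0.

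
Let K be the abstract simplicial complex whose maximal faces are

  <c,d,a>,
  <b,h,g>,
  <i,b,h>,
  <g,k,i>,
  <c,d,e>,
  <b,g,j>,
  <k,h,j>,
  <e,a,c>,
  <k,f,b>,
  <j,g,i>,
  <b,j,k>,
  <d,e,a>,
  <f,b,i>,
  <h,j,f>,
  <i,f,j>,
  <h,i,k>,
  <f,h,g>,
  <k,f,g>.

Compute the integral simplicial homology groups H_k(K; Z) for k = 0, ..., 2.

H_0 = Z^2,  H_1 = Z^2,  H_2 = Z^2.

Take the total order a < b < c < d < e < f < g < h < i < j < k on the vertex set. Then K (dimension 2) consists of the simplices:

  0-simplices (11): a, b, c, d, e, f, g, h, i, j, k
  1-simplices (27): ac, ad, ae, bf, bg, bh, bi, bj, bk, cd, ce, de, fg, fh, fi, fj, fk, gh, gi, gj, gk, hi, hj, hk, ij, ik, jk
  2-simplices (18): acd, ace, ade, bfi, bfk, bgh, bgj, bhi, bjk, cde, fgh, fgk, fhj, fij, gij, gik, hik, hjk

giving chain groups C_0 ≅ Z^11, C_1 ≅ Z^27, C_2 ≅ Z^18.

∂_1: C_1 → C_0 is given by ∂[p,q] = [q] − [p]. For instance
  ∂fk = k − f.
The resulting 11×27 matrix has rank 9, and its Smith normal form has invariant factors (1,1,1,1,1,1,1,1,1).

∂_2: C_2 → C_1 maps a triangle to the signed sum of its edges. For instance
  ∂gij = ij − gj + gi,
  ∂bgj = gj − bj + bg.
This gives a 27×18 integer matrix of rank 16; reducing to Smith normal form yields diagonal entries (1,1,1,1,1,1,1,1,1,1,1,1,1,1,1,1).

Computing H_k = (kernel of ∂_k) / (image of ∂_{k+1}):

  H_0: rank C_0 − rank ∂_1 = 11 − 9 = 2, and the invariant factors of ∂_1 are all 1, so H_0 = Z^2.
  H_1: rank ker ∂_1 − rank ∂_2 = (27 − 9) − 16 = 2, and the invariant factors of ∂_2 are all 1, so H_1 = Z^2.
  H_2: rank ker ∂_2 − rank ∂_3 = (18 − 16) − 0 = 2, and there is no ∂_3, so H_2 = Z^2.

As a check, the Euler characteristic is 11 − 27 + 18 = 2, which agrees with 2 − 2 + 2 = 2.
(K is a triangulation of the disjoint union of the torus T^2 and the 2-sphere S^2.)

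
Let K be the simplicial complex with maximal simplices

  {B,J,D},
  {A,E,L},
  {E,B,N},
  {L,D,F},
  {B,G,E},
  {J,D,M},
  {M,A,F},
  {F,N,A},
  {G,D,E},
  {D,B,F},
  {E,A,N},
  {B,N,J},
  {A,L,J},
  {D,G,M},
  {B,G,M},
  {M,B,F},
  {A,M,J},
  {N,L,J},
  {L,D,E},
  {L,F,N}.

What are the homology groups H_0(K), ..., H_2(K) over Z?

H_0 = Z,  H_1 = Z × Z/2,  H_2 = 0.

Order the vertices as A < B < D < E < F < G < J < L < M < N. Listing each simplex with vertices in this order, K has dimension 2 with simplices:

  0-simplices (10): A, B, D, E, F, G, J, L, M, N
  1-simplices (30): AE, AF, AJ, AL, AM, AN, BD, BE, BF, BG, BJ, BM, BN, DE, DF, DG, DJ, DL, DM, EG, EL, EN, FL, FM, FN, GM, JL, JM, JN, LN
  2-simplices (20): AEL, AEN, AFM, AFN, AJL, AJM, BDF, BDJ, BEG, BEN, BFM, BGM, BJN, DEG, DEL, DFL, DGM, DJM, FLN, JLN

giving chain groups C_0 ≅ Z^10, C_1 ≅ Z^30, C_2 ≅ Z^20.

Boundary ∂_1: C_1 → C_0 is given by ∂[p,q] = [q] − [p]. For instance
  ∂BD = D − B.
As a 10×30 matrix over Z this has rank 9, with invariant factors (1,1,1,1,1,1,1,1,1).

Boundary ∂_2: C_2 → C_1 acts by ∂[p,q,r] = [q,r] − [p,r] + [p,q]. For instance
  ∂AFM = FM − AM + AF,
  ∂BGM = GM − BM + BG.
The resulting 30×20 matrix has rank 20, and its Smith normal form has invariant factors (1,1,1,1,1,1,1,1,1,1,1,1,1,1,1,1,1,1,1,2).

From H_k ≅ ker(∂_k) / im(∂_{k+1}) we obtain:

  H_0: rank C_0 − rank ∂_1 = 10 − 9 = 1, and the invariant factors of ∂_1 are all 1, so H_0 = Z.
  H_1: rank ker ∂_1 − rank ∂_2 = (30 − 9) − 20 = 1, and ∂_2 has invariant factor 2 > 1, so H_1 = Z × Z/2.
  H_2: rank ker ∂_2 − rank ∂_3 = (20 − 20) − 0 = 0, and there is no ∂_3, so H_2 = 0.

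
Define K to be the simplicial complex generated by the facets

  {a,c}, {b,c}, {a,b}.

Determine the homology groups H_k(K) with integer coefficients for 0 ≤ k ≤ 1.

K has 3 vertices, 3 edges.
rank ∂_0 = 0, rank ∂_1 = 2 ⇒ b_0 = 3 − 0 − 2 = 1; all invariant factors of ∂_1 are 1 so no torsion. So H_0 = Z.
rank ∂_1 = 2, rank ∂_2 = 0 ⇒ b_1 = 3 − 2 − 0 = 1. So H_1 = Z.

H_0 ≅ Z,  H_1 ≅ Z.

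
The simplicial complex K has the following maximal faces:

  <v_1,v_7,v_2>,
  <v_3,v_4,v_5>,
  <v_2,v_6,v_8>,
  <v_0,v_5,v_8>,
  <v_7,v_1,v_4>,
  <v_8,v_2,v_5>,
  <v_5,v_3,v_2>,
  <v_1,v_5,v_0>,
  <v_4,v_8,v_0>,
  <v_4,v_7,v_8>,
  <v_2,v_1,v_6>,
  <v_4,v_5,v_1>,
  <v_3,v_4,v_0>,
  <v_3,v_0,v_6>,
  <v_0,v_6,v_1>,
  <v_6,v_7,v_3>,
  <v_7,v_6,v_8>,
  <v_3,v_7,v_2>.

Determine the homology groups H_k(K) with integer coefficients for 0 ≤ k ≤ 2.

H_0 ≅ Z,  H_1 ≅ Z ⊕ Z_2,  H_2 = 0.

We work with the vertex ordering v_0 < v_1 < v_2 < v_3 < v_4 < v_5 < v_6 < v_7 < v_8. The simplices of K, each written with vertices in increasing order, are:

  0-simplices (9): [v_0], [v_1], [v_2], [v_3], [v_4], [v_5], [v_6], [v_7], [v_8]
  1-simplices (27): (27 of them)
  2-simplices (18): (18 of them)

so the chain groups are C_0 ≅ Z^9, C_1 ≅ Z^27, C_2 ≅ Z^18.

∂_1: C_1 → C_0 sends each edge [p,q] (with p < q) to q − p.
This gives a 9×27 integer matrix of rank 8; reducing to Smith normal form yields diagonal entries (1,1,1,1,1,1,1,1).

Boundary ∂_2: C_2 → C_1 maps a triangle to the signed sum of its edges. For instance
  ∂[v_0,v_1,v_6] = [v_1,v_6] − [v_0,v_6] + [v_0,v_1],
  ∂[v_2,v_5,v_8] = [v_5,v_8] − [v_2,v_8] + [v_2,v_5].
The 27×18 boundary matrix has rank 18 and Smith normal form diag(1,1,1,1,1,1,1,1,1,1,1,1,1,1,1,1,1,2).

Reading off H_k = ker ∂_k / im ∂_{k+1}:

  H_0: rank C_0 − rank ∂_1 = 9 − 8 = 1, and the invariant factors of ∂_1 are all 1, so H_0 ≅ Z.
  H_1: rank ker ∂_1 − rank ∂_2 = (27 − 8) − 18 = 1, and ∂_2 has invariant factor 2 > 1, so H_1 ≅ Z ⊕ Z_2.
  H_2: rank ker ∂_2 − rank ∂_3 = (18 − 18) − 0 = 0, and there is no ∂_3, so H_2 ≅ 0.

As a check, the Euler characteristic is 9 − 27 + 18 = 0, which agrees with 1 − 1 + 0 = 0.
(K is a triangulation of the Klein bottle.)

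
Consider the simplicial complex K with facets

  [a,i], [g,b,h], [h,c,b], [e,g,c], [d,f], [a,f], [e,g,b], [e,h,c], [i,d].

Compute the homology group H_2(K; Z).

H_2 = 0.

Order the vertices as a < b < c < d < e < f < g < h < i. Listing each simplex with vertices in this order, K has dimension 2 with simplices:

  0-simplices (9): a, b, c, d, e, f, g, h, i
  1-simplices (14): af, ai, bc, be, bg, bh, ce, cg, ch, df, di, eg, eh, gh
  2-simplices (5): bch, beg, bgh, ceg, ceh

Hence C_0 ≅ Z^9, C_1 ≅ Z^14, C_2 ≅ Z^5.

The boundary map ∂_1: C_1 → C_0 is given by ∂[p,q] = [q] − [p]. For instance
  ∂ce = e − c.
The resulting 9×14 matrix has rank 7, and its Smith normal form has invariant factors (1,1,1,1,1,1,1).

Boundary ∂_2: C_2 → C_1 acts by ∂[p,q,r] = [q,r] − [p,r] + [p,q]. For instance
  ∂beg = eg − bg + be,
  ∂ceh = eh − ch + ce.
As a 14×5 matrix over Z this has rank 5, with invariant factors (1,1,1,1,1).

Now H_k = ker ∂_k / im ∂_{k+1}, so:

  H_2: rank ker ∂_2 − rank ∂_3 = (5 − 5) − 0 = 0, and there is no ∂_3, so H_2 = 0.

(K is a triangulation of the disjoint union of the circle S^1 and the Möbius band.)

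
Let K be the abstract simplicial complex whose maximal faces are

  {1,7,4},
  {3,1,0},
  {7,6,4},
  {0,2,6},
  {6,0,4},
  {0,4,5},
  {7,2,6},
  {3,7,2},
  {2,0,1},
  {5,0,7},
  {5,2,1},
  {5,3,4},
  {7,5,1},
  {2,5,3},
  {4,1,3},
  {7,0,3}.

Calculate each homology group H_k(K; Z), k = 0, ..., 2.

H_0 = Z,  H_1 = Z^2,  H_2 = Z.

Fix the vertex order 0 < 1 < 2 < 3 < 4 < 5 < 6 < 7 and write every simplex with vertices in increasing order. Then dim K = 2 and the simplices of K are:

  0-simplices (8): [0], [1], [2], [3], [4], [5], [6], [7]
  1-simplices (24): (24 of them)
  2-simplices (16): [0,1,2], [0,1,3], [0,2,6], [0,3,7], [0,4,5], [0,4,6], [0,5,7], [1,2,5], [1,3,4], [1,4,7], [1,5,7], [2,3,5], [2,3,7], [2,6,7], [3,4,5], [4,6,7]

so the chain groups are C_0 ≅ Z^8, C_1 ≅ Z^24, C_2 ≅ Z^16.

∂_1: C_1 → C_0 is given by ∂[p,q] = [q] − [p]. For instance
  ∂[0,2] = [2] − [0].
This gives a 8×24 integer matrix of rank 7; reducing to Smith normal form yields diagonal entries (1,1,1,1,1,1,1).

∂_2: C_2 → C_1 sends each 2-simplex [p,q,r] to [q,r] − [p,r] + [p,q]. For instance
  ∂[2,6,7] = [6,7] − [2,7] + [2,6],
  ∂[2,3,7] = [3,7] − [2,7] + [2,3].
The 24×16 boundary matrix has rank 15 and Smith normal form diag(1,1,1,1,1,1,1,1,1,1,1,1,1,1,1).

Computing H_k = (kernel of ∂_k) / (image of ∂_{k+1}):

  H_0: rank C_0 − rank ∂_1 = 8 − 7 = 1, and the invariant factors of ∂_1 are all 1, so H_0 = Z.
  H_1: rank ker ∂_1 − rank ∂_2 = (24 − 7) − 15 = 2, and the invariant factors of ∂_2 are all 1, so H_1 = Z^2.
  H_2: rank ker ∂_2 − rank ∂_3 = (16 − 15) − 0 = 1, and there is no ∂_3, so H_2 = Z.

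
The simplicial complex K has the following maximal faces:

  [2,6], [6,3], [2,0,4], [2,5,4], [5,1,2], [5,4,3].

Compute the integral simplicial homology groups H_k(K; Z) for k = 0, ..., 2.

Order the vertices as 0 < 1 < 2 < 3 < 4 < 5 < 6. Listing each simplex with vertices in this order, K has dimension 2 with simplices:

  0-simplices (7): [0], [1], [2], [3], [4], [5], [6]
  1-simplices (11): [0,2], [0,4], [1,2], [1,5], [2,4], [2,5], [2,6], [3,4], [3,5], [3,6], [4,5]
  2-simplices (4): [0,2,4], [1,2,5], [2,4,5], [3,4,5]

so the chain groups are C_0 ≅ Z^7, C_1 ≅ Z^11, C_2 ≅ Z^4.

Boundary ∂_1: C_1 → C_0 is given by ∂[p,q] = [q] − [p]. For instance
  ∂[4,5] = [5] − [4].
As a 7×11 matrix over Z this has rank 6, with invariant factors (1,1,1,1,1,1).

The boundary map ∂_2: C_2 → C_1 maps a triangle to the signed sum of its edges. For instance
  ∂[3,4,5] = [4,5] − [3,5] + [3,4],
  ∂[2,4,5] = [4,5] − [2,5] + [2,4].
The resulting 11×4 matrix has rank 4, and its Smith normal form has invariant factors (1,1,1,1).

Now H_k = ker ∂_k / im ∂_{k+1}, so:

  H_0: rank C_0 − rank ∂_1 = 7 − 6 = 1, and the invariant factors of ∂_1 are all 1, so H_0 = Z.
  H_1: rank ker ∂_1 − rank ∂_2 = (11 − 6) − 4 = 1, and the invariant factors of ∂_2 are all 1, so H_1 = Z.
  H_2: rank ker ∂_2 − rank ∂_3 = (4 − 4) − 0 = 0, and there is no ∂_3, so H_2 = 0.

H_0 ≅ Z,  H_1 ≅ Z,  H_2 = 0.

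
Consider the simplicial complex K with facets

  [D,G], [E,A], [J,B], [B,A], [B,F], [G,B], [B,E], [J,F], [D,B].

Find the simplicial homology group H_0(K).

H_0 ≅ Z.

K has 7 vertices, 9 edges.
rank ∂_0 = 0, rank ∂_1 = 6 ⇒ b_0 = 7 − 0 − 6 = 1; all invariant factors of ∂_1 are 1 so no torsion. So H_0 ≅ Z.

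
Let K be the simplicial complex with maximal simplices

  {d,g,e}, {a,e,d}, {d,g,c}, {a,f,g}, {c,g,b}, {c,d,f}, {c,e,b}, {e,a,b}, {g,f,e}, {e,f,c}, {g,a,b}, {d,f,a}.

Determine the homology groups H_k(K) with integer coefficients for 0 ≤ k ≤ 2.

H_0 ≅ Z,  H_1 ≅ Z/2Z,  H_2 = 0.

Fix the vertex order a < b < c < d < e < f < g and write every simplex with vertices in increasing order. Then dim K = 2 and the simplices of K are:

  0-simplices (7): a, b, c, d, e, f, g
  1-simplices (18): ab, ad, ae, af, ag, bc, be, bg, cd, ce, cf, cg, de, df, dg, ef, eg, fg
  2-simplices (12): abe, abg, ade, adf, afg, bce, bcg, cdf, cdg, cef, deg, efg

giving chain groups C_0 ≅ Z^7, C_1 ≅ Z^18, C_2 ≅ Z^12.

The boundary map ∂_1: C_1 → C_0 is given by ∂[p,q] = [q] − [p].
The 7×18 boundary matrix has rank 6 and Smith normal form diag(1,1,1,1,1,1).

The boundary map ∂_2: C_2 → C_1 acts by ∂[p,q,r] = [q,r] − [p,r] + [p,q]. For instance
  ∂ade = de − ae + ad,
  ∂bce = ce − be + bc.
The 18×12 boundary matrix has rank 12 and Smith normal form diag(1,1,1,1,1,1,1,1,1,1,1,2).

Computing H_k = (kernel of ∂_k) / (image of ∂_{k+1}):

  H_0: rank C_0 − rank ∂_1 = 7 − 6 = 1, and the invariant factors of ∂_1 are all 1, so H_0 ≅ Z.
  H_1: rank ker ∂_1 − rank ∂_2 = (18 − 6) − 12 = 0, and ∂_2 has invariant factor 2 > 1, so H_1 ≅ Z/2Z.
  H_2: rank ker ∂_2 − rank ∂_3 = (12 − 12) − 0 = 0, and there is no ∂_3, so H_2 ≅ 0.

(K is a triangulation of the real projective plane RP^2.)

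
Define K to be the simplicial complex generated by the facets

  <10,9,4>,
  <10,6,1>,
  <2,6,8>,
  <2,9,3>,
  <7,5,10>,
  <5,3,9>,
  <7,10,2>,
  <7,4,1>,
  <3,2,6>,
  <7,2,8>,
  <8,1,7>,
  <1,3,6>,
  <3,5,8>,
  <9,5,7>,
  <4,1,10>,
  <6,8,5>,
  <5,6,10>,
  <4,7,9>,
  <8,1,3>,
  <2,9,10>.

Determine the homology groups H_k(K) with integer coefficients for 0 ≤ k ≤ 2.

Order the vertices as 1 < 2 < 3 < 4 < 5 < 6 < 7 < 8 < 9 < 10. Listing each simplex with vertices in this order, K has dimension 2 with simplices:

  0-simplices (10): [1], [2], [3], [4], [5], [6], [7], [8], [9], [10]
  1-simplices (30): (30 of them)
  2-simplices (20): (20 of them)

giving chain groups C_0 ≅ Z^10, C_1 ≅ Z^30, C_2 ≅ Z^20.

∂_1: C_1 → C_0 is given by ∂[p,q] = [q] − [p]. For instance
  ∂[5,6] = [6] − [5].
The resulting 10×30 matrix has rank 9, and its Smith normal form has invariant factors (1,1,1,1,1,1,1,1,1).

The boundary map ∂_2: C_2 → C_1 acts by ∂[p,q,r] = [q,r] − [p,r] + [p,q]. For instance
  ∂[2,7,10] = [7,10] − [2,10] + [2,7],
  ∂[1,6,10] = [6,10] − [1,10] + [1,6].
The 30×20 boundary matrix has rank 20 and Smith normal form diag(1,1,1,1,1,1,1,1,1,1,1,1,1,1,1,1,1,1,1,2).

Now H_k = ker ∂_k / im ∂_{k+1}, so:

  H_0: rank C_0 − rank ∂_1 = 10 − 9 = 1, and the invariant factors of ∂_1 are all 1, so H_0 = Z.
  H_1: rank ker ∂_1 − rank ∂_2 = (30 − 9) − 20 = 1, and ∂_2 has invariant factor 2 > 1, so H_1 = Z ⊕ Z/2Z.
  H_2: rank ker ∂_2 − rank ∂_3 = (20 − 20) − 0 = 0, and there is no ∂_3, so H_2 = 0.

H_0 = Z,  H_1 = Z ⊕ Z/2Z,  H_2 = 0.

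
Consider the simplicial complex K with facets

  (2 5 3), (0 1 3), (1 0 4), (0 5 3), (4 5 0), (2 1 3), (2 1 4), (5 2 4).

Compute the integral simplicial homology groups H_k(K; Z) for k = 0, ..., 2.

H_0 ≅ Z,  H_1 = 0,  H_2 ≅ Z.

Take the total order 0 < 1 < 2 < 3 < 4 < 5 on the vertex set. Then K (dimension 2) consists of the simplices:

  0-simplices (6): [0], [1], [2], [3], [4], [5]
  1-simplices (12): [0,1], [0,3], [0,4], [0,5], [1,2], [1,3], [1,4], [2,3], [2,4], [2,5], [3,5], [4,5]
  2-simplices (8): [0,1,3], [0,1,4], [0,3,5], [0,4,5], [1,2,3], [1,2,4], [2,3,5], [2,4,5]

giving chain groups C_0 ≅ Z^6, C_1 ≅ Z^12, C_2 ≅ Z^8.

The boundary map ∂_1: C_1 → C_0 sends each edge [p,q] (with p < q) to q − p. For instance
  ∂[3,5] = [5] − [3].
The 6×12 boundary matrix has rank 5 and Smith normal form diag(1,1,1,1,1).

∂_2: C_2 → C_1 acts by ∂[p,q,r] = [q,r] − [p,r] + [p,q]. For instance
  ∂[0,1,3] = [1,3] − [0,3] + [0,1],
  ∂[1,2,4] = [2,4] − [1,4] + [1,2].
As a 12×8 matrix over Z this has rank 7, with invariant factors (1,1,1,1,1,1,1).

From H_k ≅ ker(∂_k) / im(∂_{k+1}) we obtain:

  H_0: rank C_0 − rank ∂_1 = 6 − 5 = 1, and the invariant factors of ∂_1 are all 1, so H_0 = Z.
  H_1: rank ker ∂_1 − rank ∂_2 = (12 − 5) − 7 = 0, and the invariant factors of ∂_2 are all 1, so H_1 = 0.
  H_2: rank ker ∂_2 − rank ∂_3 = (8 − 7) − 0 = 1, and there is no ∂_3, so H_2 = Z.

As a check, the Euler characteristic is 6 − 12 + 8 = 2, which agrees with 1 − 0 + 1 = 2.
(K is a triangulation of the 2-sphere S^2.)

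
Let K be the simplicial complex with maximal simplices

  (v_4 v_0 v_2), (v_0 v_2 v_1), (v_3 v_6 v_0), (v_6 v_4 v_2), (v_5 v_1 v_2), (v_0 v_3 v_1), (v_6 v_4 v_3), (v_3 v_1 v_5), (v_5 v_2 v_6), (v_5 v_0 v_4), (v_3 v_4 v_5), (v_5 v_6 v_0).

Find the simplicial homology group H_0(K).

Fix the vertex order v_0 < v_1 < v_2 < v_3 < v_4 < v_5 < v_6 and write every simplex with vertices in increasing order. Then dim K = 2 and the simplices of K are:

  0-simplices (7): [v_0], [v_1], [v_2], [v_3], [v_4], [v_5], [v_6]
  1-simplices (18): (18 of them)
  2-simplices (12): (12 of them)

Hence C_0 ≅ Z^7, C_1 ≅ Z^18, C_2 ≅ Z^12.

Boundary ∂_1: C_1 → C_0 sends each edge [p,q] (with p < q) to q − p.
The resulting 7×18 matrix has rank 6, and its Smith normal form has invariant factors (1,1,1,1,1,1).

The boundary map ∂_2: C_2 → C_1 sends each 2-simplex [p,q,r] to [q,r] − [p,r] + [p,q]. For instance
  ∂[v_3,v_4,v_6] = [v_4,v_6] − [v_3,v_6] + [v_3,v_4],
  ∂[v_0,v_3,v_6] = [v_3,v_6] − [v_0,v_6] + [v_0,v_3].
As a 18×12 matrix over Z this has rank 12, with invariant factors (1,1,1,1,1,1,1,1,1,1,1,2).

Now H_k = ker ∂_k / im ∂_{k+1}, so:

  H_0: rank C_0 − rank ∂_1 = 7 − 6 = 1, and the invariant factors of ∂_1 are all 1, so H_0 = Z.

H_0 = Z.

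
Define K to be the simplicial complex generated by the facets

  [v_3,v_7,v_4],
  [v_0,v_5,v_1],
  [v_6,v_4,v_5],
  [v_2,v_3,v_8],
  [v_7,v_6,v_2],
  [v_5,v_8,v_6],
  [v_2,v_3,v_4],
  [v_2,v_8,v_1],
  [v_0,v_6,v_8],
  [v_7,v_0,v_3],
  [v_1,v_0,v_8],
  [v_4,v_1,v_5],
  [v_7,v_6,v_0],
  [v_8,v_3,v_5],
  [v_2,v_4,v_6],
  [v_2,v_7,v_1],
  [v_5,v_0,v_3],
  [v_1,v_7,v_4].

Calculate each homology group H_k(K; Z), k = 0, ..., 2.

H_0 ≅ Z,  H_1 ≅ Z ⊕ Z/2,  H_2 = 0.

Fix the vertex order v_0 < v_1 < v_2 < v_3 < v_4 < v_5 < v_6 < v_7 < v_8 and write every simplex with vertices in increasing order. Then dim K = 2 and the simplices of K are:

  0-simplices (9): [v_0], [v_1], [v_2], [v_3], [v_4], [v_5], [v_6], [v_7], [v_8]
  1-simplices (27): (27 of them)
  2-simplices (18): (18 of them)

giving chain groups C_0 ≅ Z^9, C_1 ≅ Z^27, C_2 ≅ Z^18.

Boundary ∂_1: C_1 → C_0 sends each edge [p,q] (with p < q) to q − p.
The resulting 9×27 matrix has rank 8, and its Smith normal form has invariant factors (1,1,1,1,1,1,1,1).

The boundary map ∂_2: C_2 → C_1 acts by ∂[p,q,r] = [q,r] − [p,r] + [p,q]. For instance
  ∂[v_2,v_3,v_8] = [v_3,v_8] − [v_2,v_8] + [v_2,v_3],
  ∂[v_0,v_6,v_7] = [v_6,v_7] − [v_0,v_7] + [v_0,v_6].
The 27×18 boundary matrix has rank 18 and Smith normal form diag(1,1,1,1,1,1,1,1,1,1,1,1,1,1,1,1,1,2).

Computing H_k = (kernel of ∂_k) / (image of ∂_{k+1}):

  H_0: rank C_0 − rank ∂_1 = 9 − 8 = 1, and the invariant factors of ∂_1 are all 1, so H_0 = Z.
  H_1: rank ker ∂_1 − rank ∂_2 = (27 − 8) − 18 = 1, and ∂_2 has invariant factor 2 > 1, so H_1 = Z ⊕ Z/2.
  H_2: rank ker ∂_2 − rank ∂_3 = (18 − 18) − 0 = 0, and there is no ∂_3, so H_2 = 0.

(K is a triangulation of the Klein bottle.)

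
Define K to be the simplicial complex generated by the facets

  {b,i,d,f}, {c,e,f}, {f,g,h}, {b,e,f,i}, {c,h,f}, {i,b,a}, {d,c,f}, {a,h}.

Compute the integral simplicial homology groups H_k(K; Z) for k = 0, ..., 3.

H_0 = Z,  H_1 = Z,  H_2 = 0,  H_3 = 0.

Take the total order a < b < c < d < e < f < g < h < i on the vertex set. Then K (dimension 3) consists of the simplices:

  0-simplices (9): a, b, c, d, e, f, g, h, i
  1-simplices (19): ab, ah, ai, bd, be, bf, bi, cd, ce, cf, ch, df, di, ef, ei, fg, fh, fi, gh
  2-simplices (12): abi, bdf, bdi, bef, bei, bfi, cdf, cef, cfh, dfi, efi, fgh
  3-simplices (2): bdfi, befi

Hence C_0 ≅ Z^9, C_1 ≅ Z^19, C_2 ≅ Z^12, C_3 ≅ Z^2.

∂_1: C_1 → C_0 maps an edge to its endpoints' difference, ∂[p,q] = q − p. For instance
  ∂bi = i − b.
The 9×19 boundary matrix has rank 8 and Smith normal form diag(1,1,1,1,1,1,1,1).

Boundary ∂_2: C_2 → C_1 acts by ∂[p,q,r] = [q,r] − [p,r] + [p,q]. For instance
  ∂bdf = df − bf + bd,
  ∂cef = ef − cf + ce.
The resulting 19×12 matrix has rank 10, and its Smith normal form has invariant factors (1,1,1,1,1,1,1,1,1,1).

∂_3: C_3 → C_2 sends each 3-simplex σ to the alternating sum Σ_i (−1)^i (σ with its i-th vertex removed). For instance
  ∂bdfi = dfi − bfi + bdi − bdf,
  ∂befi = efi − bfi + bei − bef.
The 12×2 boundary matrix has rank 2 and Smith normal form diag(1,1).

Reading off H_k = ker ∂_k / im ∂_{k+1}:

  H_0: rank C_0 − rank ∂_1 = 9 − 8 = 1, and the invariant factors of ∂_1 are all 1, so H_0 = Z.
  H_1: rank ker ∂_1 − rank ∂_2 = (19 − 8) − 10 = 1, and the invariant factors of ∂_2 are all 1, so H_1 = Z.
  H_2: rank ker ∂_2 − rank ∂_3 = (12 − 10) − 2 = 0, and the invariant factors of ∂_3 are all 1, so H_2 = 0.
  H_3: rank ker ∂_3 − rank ∂_4 = (2 − 2) − 0 = 0, and there is no ∂_4, so H_3 = 0.

As a check, the Euler characteristic is 9 − 19 + 12 − 2 = 0, which agrees with 1 − 1 + 0 − 0 = 0.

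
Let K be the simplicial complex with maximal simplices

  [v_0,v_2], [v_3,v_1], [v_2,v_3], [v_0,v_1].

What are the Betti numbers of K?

b_0 = 1, b_1 = 1.

Fix the vertex order v_0 < v_1 < v_2 < v_3 and write every simplex with vertices in increasing order. Then dim K = 1 and the simplices of K are:

  0-simplices (4): [v_0], [v_1], [v_2], [v_3]
  1-simplices (4): [v_0,v_1], [v_0,v_2], [v_1,v_3], [v_2,v_3]

giving chain groups C_0 ≅ Z^4, C_1 ≅ Z^4.

The boundary map ∂_1: C_1 → C_0 is given by ∂[p,q] = [q] − [p]. For instance
  ∂[v_1,v_3] = [v_3] − [v_1].
As a 4×4 matrix over Z this has rank 3, with invariant factors (1,1,1).

Computing H_k = (kernel of ∂_k) / (image of ∂_{k+1}):

  H_0: rank C_0 − rank ∂_1 = 4 − 3 = 1, and the invariant factors of ∂_1 are all 1, so H_0 = Z.
  H_1: rank ker ∂_1 − rank ∂_2 = (4 − 3) − 0 = 1, and there is no ∂_2, so H_1 = Z.

Hence the Betti numbers are b_0 = 1, b_1 = 1.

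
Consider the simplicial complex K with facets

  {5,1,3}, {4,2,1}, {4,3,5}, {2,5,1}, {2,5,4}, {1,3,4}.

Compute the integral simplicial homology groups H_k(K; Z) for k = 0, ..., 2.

Fix the vertex order 1 < 2 < 3 < 4 < 5 and write every simplex with vertices in increasing order. Then dim K = 2 and the simplices of K are:

  0-simplices (5): [1], [2], [3], [4], [5]
  1-simplices (9): [1,2], [1,3], [1,4], [1,5], [2,4], [2,5], [3,4], [3,5], [4,5]
  2-simplices (6): [1,2,4], [1,2,5], [1,3,4], [1,3,5], [2,4,5], [3,4,5]

Hence C_0 ≅ Z^5, C_1 ≅ Z^9, C_2 ≅ Z^6.

Boundary ∂_1: C_1 → C_0 is given by ∂[p,q] = [q] − [p].
The 5×9 boundary matrix has rank 4 and Smith normal form diag(1,1,1,1).

∂_2: C_2 → C_1 acts by ∂[p,q,r] = [q,r] − [p,r] + [p,q]. For instance
  ∂[3,4,5] = [4,5] − [3,5] + [3,4],
  ∂[1,2,4] = [2,4] − [1,4] + [1,2].
This gives a 9×6 integer matrix of rank 5; reducing to Smith normal form yields diagonal entries (1,1,1,1,1).

Computing H_k = (kernel of ∂_k) / (image of ∂_{k+1}):

  H_0: rank C_0 − rank ∂_1 = 5 − 4 = 1, and the invariant factors of ∂_1 are all 1, so H_0 ≅ Z.
  H_1: rank ker ∂_1 − rank ∂_2 = (9 − 4) − 5 = 0, and the invariant factors of ∂_2 are all 1, so H_1 ≅ 0.
  H_2: rank ker ∂_2 − rank ∂_3 = (6 − 5) − 0 = 1, and there is no ∂_3, so H_2 ≅ Z.

(K is a triangulation of the 2-sphere S^2.)

H_0 ≅ Z,  H_1 = 0,  H_2 ≅ Z.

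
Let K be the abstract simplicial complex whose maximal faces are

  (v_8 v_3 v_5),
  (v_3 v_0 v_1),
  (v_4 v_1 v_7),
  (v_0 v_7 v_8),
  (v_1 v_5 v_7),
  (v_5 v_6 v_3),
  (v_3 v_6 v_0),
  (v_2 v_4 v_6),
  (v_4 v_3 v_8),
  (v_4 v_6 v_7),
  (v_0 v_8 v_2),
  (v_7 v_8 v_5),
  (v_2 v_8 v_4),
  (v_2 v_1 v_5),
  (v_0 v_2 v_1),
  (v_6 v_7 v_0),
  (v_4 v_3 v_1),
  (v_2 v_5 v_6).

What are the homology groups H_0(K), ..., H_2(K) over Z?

H_0 ≅ Z,  H_1 ≅ Z^2,  H_2 ≅ Z.

Order the vertices as v_0 < v_1 < v_2 < v_3 < v_4 < v_5 < v_6 < v_7 < v_8. Listing each simplex with vertices in this order, K has dimension 2 with simplices:

  0-simplices (9): [v_0], [v_1], [v_2], [v_3], [v_4], [v_5], [v_6], [v_7], [v_8]
  1-simplices (27): (27 of them)
  2-simplices (18): (18 of them)

giving chain groups C_0 ≅ Z^9, C_1 ≅ Z^27, C_2 ≅ Z^18.

∂_1: C_1 → C_0 is given by ∂[p,q] = [q] − [p]. For instance
  ∂[v_3,v_6] = [v_6] − [v_3].
This gives a 9×27 integer matrix of rank 8; reducing to Smith normal form yields diagonal entries (1,1,1,1,1,1,1,1).

The boundary map ∂_2: C_2 → C_1 maps a triangle to the signed sum of its edges. For instance
  ∂[v_1,v_2,v_5] = [v_2,v_5] − [v_1,v_5] + [v_1,v_2],
  ∂[v_4,v_6,v_7] = [v_6,v_7] − [v_4,v_7] + [v_4,v_6].
The 27×18 boundary matrix has rank 17 and Smith normal form diag(1,1,1,1,1,1,1,1,1,1,1,1,1,1,1,1,1).

Reading off H_k = ker ∂_k / im ∂_{k+1}:

  H_0: rank C_0 − rank ∂_1 = 9 − 8 = 1, and the invariant factors of ∂_1 are all 1, so H_0 = Z.
  H_1: rank ker ∂_1 − rank ∂_2 = (27 − 8) − 17 = 2, and the invariant factors of ∂_2 are all 1, so H_1 = Z^2.
  H_2: rank ker ∂_2 − rank ∂_3 = (18 − 17) − 0 = 1, and there is no ∂_3, so H_2 = Z.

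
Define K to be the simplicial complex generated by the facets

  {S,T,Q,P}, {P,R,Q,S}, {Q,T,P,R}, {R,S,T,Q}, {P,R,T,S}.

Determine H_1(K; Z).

H_1 ≅ 0.

Fix the vertex order P < Q < R < S < T and write every simplex with vertices in increasing order. Then dim K = 3 and the simplices of K are:

  0-simplices (5): P, Q, R, S, T
  1-simplices (10): PQ, PR, PS, PT, QR, QS, QT, RS, RT, ST
  2-simplices (10): PQR, PQS, PQT, PRS, PRT, PST, QRS, QRT, QST, RST
  3-simplices (5): PQRS, PQRT, PQST, PRST, QRST

so the chain groups are C_0 ≅ Z^5, C_1 ≅ Z^10, C_2 ≅ Z^10, C_3 ≅ Z^5.

Boundary ∂_1: C_1 → C_0 sends each edge [p,q] (with p < q) to q − p. For instance
  ∂QT = T − Q.
As a 5×10 matrix over Z this has rank 4, with invariant factors (1,1,1,1).

The boundary map ∂_2: C_2 → C_1 acts by ∂[p,q,r] = [q,r] − [p,r] + [p,q]. For instance
  ∂QRT = RT − QT + QR,
  ∂PRT = RT − PT + PR.
The 10×10 boundary matrix has rank 6 and Smith normal form diag(1,1,1,1,1,1).

∂_3: C_3 → C_2 sends each 3-simplex σ to the alternating sum Σ_i (−1)^i (σ with its i-th vertex removed). For instance
  ∂PQRT = QRT − PRT + PQT − PQR,
  ∂PRST = RST − PST + PRT − PRS.
This gives a 10×5 integer matrix of rank 4; reducing to Smith normal form yields diagonal entries (1,1,1,1).

Reading off H_k = ker ∂_k / im ∂_{k+1}:

  H_1: rank ker ∂_1 − rank ∂_2 = (10 − 4) − 6 = 0, and the invariant factors of ∂_2 are all 1, so H_1 ≅ 0.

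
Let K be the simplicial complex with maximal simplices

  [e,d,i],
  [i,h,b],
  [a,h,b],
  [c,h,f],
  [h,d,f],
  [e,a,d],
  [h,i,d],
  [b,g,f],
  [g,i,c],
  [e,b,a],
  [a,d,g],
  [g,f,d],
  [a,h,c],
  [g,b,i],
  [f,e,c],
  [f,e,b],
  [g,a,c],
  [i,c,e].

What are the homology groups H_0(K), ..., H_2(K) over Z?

H_0 ≅ Z,  H_1 ≅ Z^2,  H_2 ≅ Z.

K has 9 vertices, 27 edges, 18 triangles.
rank ∂_0 = 0, rank ∂_1 = 8 ⇒ b_0 = 9 − 0 − 8 = 1; all invariant factors of ∂_1 are 1 so no torsion. So H_0 = Z.
rank ∂_1 = 8, rank ∂_2 = 17 ⇒ b_1 = 27 − 8 − 17 = 2; all invariant factors of ∂_2 are 1 so no torsion. So H_1 = Z^2.
rank ∂_2 = 17, rank ∂_3 = 0 ⇒ b_2 = 18 − 17 − 0 = 1. So H_2 = Z.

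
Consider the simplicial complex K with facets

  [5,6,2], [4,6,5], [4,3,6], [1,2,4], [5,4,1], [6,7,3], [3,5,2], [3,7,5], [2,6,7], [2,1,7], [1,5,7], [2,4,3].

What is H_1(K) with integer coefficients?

Fix the vertex order 1 < 2 < 3 < 4 < 5 < 6 < 7 and write every simplex with vertices in increasing order. Then dim K = 2 and the simplices of K are:

  0-simplices (7): [1], [2], [3], [4], [5], [6], [7]
  1-simplices (18): [1,2], [1,4], [1,5], [1,7], [2,3], [2,4], [2,5], [2,6], [2,7], [3,4], [3,5], [3,6], [3,7], [4,5], [4,6], [5,6], [5,7], [6,7]
  2-simplices (12): [1,2,4], [1,2,7], [1,4,5], [1,5,7], [2,3,4], [2,3,5], [2,5,6], [2,6,7], [3,4,6], [3,5,7], [3,6,7], [4,5,6]

so the chain groups are C_0 ≅ Z^7, C_1 ≅ Z^18, C_2 ≅ Z^12.

∂_1: C_1 → C_0 sends each edge [p,q] (with p < q) to q − p. For instance
  ∂[1,5] = [5] − [1].
As a 7×18 matrix over Z this has rank 6, with invariant factors (1,1,1,1,1,1).

Boundary ∂_2: C_2 → C_1 maps a triangle to the signed sum of its edges. For instance
  ∂[3,6,7] = [6,7] − [3,7] + [3,6],
  ∂[2,3,5] = [3,5] − [2,5] + [2,3].
This gives a 18×12 integer matrix of rank 12; reducing to Smith normal form yields diagonal entries (1,1,1,1,1,1,1,1,1,1,1,2).

Now H_k = ker ∂_k / im ∂_{k+1}, so:

  H_1: rank ker ∂_1 − rank ∂_2 = (18 − 6) − 12 = 0, and ∂_2 has invariant factor 2 > 1, so H_1 = Z/2Z.

(K is a triangulation of the real projective plane RP^2.)

H_1 = Z/2Z.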